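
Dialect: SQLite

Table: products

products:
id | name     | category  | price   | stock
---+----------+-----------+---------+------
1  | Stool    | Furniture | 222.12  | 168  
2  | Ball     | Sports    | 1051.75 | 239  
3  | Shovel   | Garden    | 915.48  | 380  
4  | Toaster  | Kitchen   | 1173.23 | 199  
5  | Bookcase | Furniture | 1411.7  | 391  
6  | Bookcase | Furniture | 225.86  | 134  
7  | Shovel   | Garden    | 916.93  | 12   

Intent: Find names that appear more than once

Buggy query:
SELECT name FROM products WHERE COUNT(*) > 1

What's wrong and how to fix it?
Bug: COUNT(*) is an aggregate and cannot be used in WHERE

Fix: Group first, then use HAVING for the count condition

Corrected query:
SELECT name FROM products GROUP BY name HAVING COUNT(*) > 1

Result:
name    
--------
Bookcase
Shovel  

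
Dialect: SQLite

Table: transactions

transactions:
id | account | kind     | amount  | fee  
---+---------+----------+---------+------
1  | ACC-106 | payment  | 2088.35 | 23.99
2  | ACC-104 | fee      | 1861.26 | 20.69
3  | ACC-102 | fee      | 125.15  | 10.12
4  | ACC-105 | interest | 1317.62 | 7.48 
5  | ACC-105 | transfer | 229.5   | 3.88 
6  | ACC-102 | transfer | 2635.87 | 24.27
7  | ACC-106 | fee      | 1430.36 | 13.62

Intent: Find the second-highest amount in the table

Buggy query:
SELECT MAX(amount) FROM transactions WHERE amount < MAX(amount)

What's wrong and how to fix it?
Bug: The inner MAX is an aggregate inside WHERE, which is not allowed

Fix: Put the inner MAX in a scalar subquery

Corrected query:
SELECT MAX(amount) FROM transactions WHERE amount < (SELECT MAX(amount) FROM transactions)

Result:
MAX(amount)
-----------
2088.35    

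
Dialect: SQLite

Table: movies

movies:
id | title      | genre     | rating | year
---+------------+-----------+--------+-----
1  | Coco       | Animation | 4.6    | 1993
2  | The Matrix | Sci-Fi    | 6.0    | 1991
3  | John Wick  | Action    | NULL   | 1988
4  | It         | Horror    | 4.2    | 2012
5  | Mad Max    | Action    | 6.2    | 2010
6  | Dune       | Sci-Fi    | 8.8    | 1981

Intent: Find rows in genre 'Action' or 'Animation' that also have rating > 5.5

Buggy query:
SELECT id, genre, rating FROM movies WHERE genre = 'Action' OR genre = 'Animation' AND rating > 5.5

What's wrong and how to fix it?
Bug: AND binds tighter than OR, so this parses as genre = 'Action' OR (genre = 'Animation' AND rating > 5.5)

Fix: Group the OR with parentheses (or use IN), then AND the threshold

Corrected query:
SELECT id, genre, rating FROM movies WHERE (genre = 'Action' OR genre = 'Animation') AND rating > 5.5

Result:
id | genre  | rating
---+--------+-------
5  | Action | 6.2   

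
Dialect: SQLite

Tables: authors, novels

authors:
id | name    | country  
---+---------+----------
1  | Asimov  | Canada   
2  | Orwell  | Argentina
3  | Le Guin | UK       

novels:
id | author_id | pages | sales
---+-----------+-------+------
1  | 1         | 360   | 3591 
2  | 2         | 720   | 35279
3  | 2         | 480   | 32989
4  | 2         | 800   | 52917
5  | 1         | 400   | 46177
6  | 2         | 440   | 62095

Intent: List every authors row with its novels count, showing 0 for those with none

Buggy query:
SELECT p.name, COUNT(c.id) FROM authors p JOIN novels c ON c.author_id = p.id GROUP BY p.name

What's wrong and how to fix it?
Bug: An inner join excludes parents with zero children

Fix: Use LEFT JOIN so parents without children still appear (COUNT(c.id) gives 0)

Corrected query:
SELECT p.name, COUNT(c.id) FROM authors p LEFT JOIN novels c ON c.author_id = p.id GROUP BY p.name

Result:
name    | COUNT(c.id)
--------+------------
Asimov  | 2          
Le Guin | 0          
Orwell  | 4          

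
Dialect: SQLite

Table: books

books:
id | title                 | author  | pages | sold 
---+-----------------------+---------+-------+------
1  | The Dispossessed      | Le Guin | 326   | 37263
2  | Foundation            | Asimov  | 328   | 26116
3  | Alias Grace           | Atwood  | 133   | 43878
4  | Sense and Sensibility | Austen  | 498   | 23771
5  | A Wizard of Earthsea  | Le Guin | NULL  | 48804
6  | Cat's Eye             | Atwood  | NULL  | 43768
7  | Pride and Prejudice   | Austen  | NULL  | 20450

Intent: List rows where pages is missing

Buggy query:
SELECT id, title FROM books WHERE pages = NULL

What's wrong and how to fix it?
Bug: '= NULL' is always unknown in SQL three-valued logic, so no rows match

Fix: Use IS NULL to test for NULL

Corrected query:
SELECT id, title FROM books WHERE pages IS NULL

Result:
id | title               
---+---------------------
5  | A Wizard of Earthsea
6  | Cat's Eye           
7  | Pride and Prejudice 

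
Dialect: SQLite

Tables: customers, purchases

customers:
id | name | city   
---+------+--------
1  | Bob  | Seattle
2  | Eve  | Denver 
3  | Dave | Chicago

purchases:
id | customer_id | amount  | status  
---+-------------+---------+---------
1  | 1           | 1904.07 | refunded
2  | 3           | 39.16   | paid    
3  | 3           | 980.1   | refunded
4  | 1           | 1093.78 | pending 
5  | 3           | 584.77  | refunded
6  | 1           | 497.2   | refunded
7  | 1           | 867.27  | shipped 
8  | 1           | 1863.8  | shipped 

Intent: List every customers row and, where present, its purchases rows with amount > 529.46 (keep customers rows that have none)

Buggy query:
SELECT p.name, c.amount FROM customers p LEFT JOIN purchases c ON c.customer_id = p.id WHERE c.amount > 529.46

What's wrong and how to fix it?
Bug: A WHERE condition on the right-hand table after LEFT JOIN drops unmatched parents

Fix: Move the right-table condition into the ON clause so unmatched parents are kept

Corrected query:
SELECT p.name, c.amount FROM customers p LEFT JOIN purchases c ON c.customer_id = p.id AND c.amount > 529.46

Result:
name | amount 
-----+--------
Bob  | 867.27 
Bob  | 1093.78
Bob  | 1863.8 
Bob  | 1904.07
Eve  | NULL   
Dave | 584.77 
Dave | 980.1  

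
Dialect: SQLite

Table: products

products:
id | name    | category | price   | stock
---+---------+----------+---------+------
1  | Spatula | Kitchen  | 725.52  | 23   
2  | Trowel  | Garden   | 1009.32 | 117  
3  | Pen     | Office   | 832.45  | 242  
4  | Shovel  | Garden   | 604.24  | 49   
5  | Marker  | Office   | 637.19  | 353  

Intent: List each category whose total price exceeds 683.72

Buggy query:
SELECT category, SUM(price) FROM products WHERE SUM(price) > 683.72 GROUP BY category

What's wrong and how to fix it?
Bug: Aggregate functions cannot appear in a WHERE clause

Fix: Use HAVING (which filters groups after aggregation) instead of WHERE

Corrected query:
SELECT category, SUM(price) FROM products GROUP BY category HAVING SUM(price) > 683.72

Result:
category | SUM(price)
---------+-----------
Garden   | 1613.56   
Kitchen  | 725.52    
Office   | 1469.64   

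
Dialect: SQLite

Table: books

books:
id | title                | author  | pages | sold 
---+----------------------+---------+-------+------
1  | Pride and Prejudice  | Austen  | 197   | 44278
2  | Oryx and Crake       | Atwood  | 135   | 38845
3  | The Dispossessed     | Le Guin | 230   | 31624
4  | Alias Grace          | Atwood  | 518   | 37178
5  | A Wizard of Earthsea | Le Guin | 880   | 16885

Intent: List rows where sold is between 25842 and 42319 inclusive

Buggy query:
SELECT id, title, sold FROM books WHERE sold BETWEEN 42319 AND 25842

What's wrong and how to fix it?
Bug: The bounds are reversed; BETWEEN a AND b requires a <= b to match anything

Fix: Swap the bounds so the smaller value comes first

Corrected query:
SELECT id, title, sold FROM books WHERE sold BETWEEN 25842 AND 42319

Result:
id | title            | sold 
---+------------------+------
2  | Oryx and Crake   | 38845
3  | The Dispossessed | 31624
4  | Alias Grace      | 37178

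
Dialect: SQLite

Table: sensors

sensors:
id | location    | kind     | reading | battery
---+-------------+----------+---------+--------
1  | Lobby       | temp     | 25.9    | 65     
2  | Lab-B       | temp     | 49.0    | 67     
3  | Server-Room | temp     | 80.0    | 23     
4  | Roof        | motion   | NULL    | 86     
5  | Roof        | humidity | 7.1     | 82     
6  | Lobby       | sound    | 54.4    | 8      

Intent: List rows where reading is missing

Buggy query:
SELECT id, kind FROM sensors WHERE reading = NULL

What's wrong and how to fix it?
Bug: Comparing to NULL with '=' never matches; NULL = NULL is unknown, not true

Fix: Replace '= NULL' with 'IS NULL'

Corrected query:
SELECT id, kind FROM sensors WHERE reading IS NULL

Result:
id | kind  
---+-------
4  | motion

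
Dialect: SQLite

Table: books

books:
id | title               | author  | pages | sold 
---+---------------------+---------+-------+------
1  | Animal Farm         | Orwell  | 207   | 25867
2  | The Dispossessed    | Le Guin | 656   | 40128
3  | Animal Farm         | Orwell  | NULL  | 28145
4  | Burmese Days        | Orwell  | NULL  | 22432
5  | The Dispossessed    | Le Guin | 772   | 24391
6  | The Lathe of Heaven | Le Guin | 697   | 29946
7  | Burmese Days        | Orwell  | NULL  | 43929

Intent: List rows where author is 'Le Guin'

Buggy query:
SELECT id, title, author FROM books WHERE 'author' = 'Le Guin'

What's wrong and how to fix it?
Bug: 'author' in single quotes is a string literal, not the column; the comparison is literal-vs-literal and never true

Fix: Remove the quotes around the column name (or use double quotes for an identifier)

Corrected query:
SELECT id, title, author FROM books WHERE author = 'Le Guin'

Result:
id | title               | author 
---+---------------------+--------
2  | The Dispossessed    | Le Guin
5  | The Dispossessed    | Le Guin
6  | The Lathe of Heaven | Le Guin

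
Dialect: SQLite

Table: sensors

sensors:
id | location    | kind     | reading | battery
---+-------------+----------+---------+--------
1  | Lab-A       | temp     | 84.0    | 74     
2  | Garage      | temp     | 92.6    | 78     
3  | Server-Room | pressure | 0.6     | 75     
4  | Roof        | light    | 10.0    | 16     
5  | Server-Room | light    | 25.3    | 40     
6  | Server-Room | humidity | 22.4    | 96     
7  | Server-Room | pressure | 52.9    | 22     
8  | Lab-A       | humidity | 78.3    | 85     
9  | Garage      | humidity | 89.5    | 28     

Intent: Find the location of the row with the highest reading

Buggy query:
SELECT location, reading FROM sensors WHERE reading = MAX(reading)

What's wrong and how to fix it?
Bug: MAX(reading) is an aggregate and cannot be used directly in WHERE

Fix: Wrap MAX in a scalar subquery so WHERE compares against a single value

Corrected query:
SELECT location, reading FROM sensors WHERE reading = (SELECT MAX(reading) FROM sensors)

Result:
location | reading
---------+--------
Garage   | 92.6   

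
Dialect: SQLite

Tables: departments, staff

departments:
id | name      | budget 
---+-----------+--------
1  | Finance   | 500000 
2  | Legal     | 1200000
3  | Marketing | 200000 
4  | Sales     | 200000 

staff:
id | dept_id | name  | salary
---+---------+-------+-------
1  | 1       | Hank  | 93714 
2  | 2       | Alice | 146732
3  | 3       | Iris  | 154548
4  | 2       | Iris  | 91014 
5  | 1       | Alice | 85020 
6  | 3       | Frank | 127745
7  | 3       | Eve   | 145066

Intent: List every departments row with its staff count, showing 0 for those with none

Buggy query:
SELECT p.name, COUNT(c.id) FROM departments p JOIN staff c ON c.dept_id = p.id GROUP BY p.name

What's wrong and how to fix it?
Bug: An inner join excludes parents with zero children

Fix: Use LEFT JOIN so parents without children still appear (COUNT(c.id) gives 0)

Corrected query:
SELECT p.name, COUNT(c.id) FROM departments p LEFT JOIN staff c ON c.dept_id = p.id GROUP BY p.name

Result:
name      | COUNT(c.id)
----------+------------
Finance   | 2          
Legal     | 2          
Marketing | 3          
Sales     | 0          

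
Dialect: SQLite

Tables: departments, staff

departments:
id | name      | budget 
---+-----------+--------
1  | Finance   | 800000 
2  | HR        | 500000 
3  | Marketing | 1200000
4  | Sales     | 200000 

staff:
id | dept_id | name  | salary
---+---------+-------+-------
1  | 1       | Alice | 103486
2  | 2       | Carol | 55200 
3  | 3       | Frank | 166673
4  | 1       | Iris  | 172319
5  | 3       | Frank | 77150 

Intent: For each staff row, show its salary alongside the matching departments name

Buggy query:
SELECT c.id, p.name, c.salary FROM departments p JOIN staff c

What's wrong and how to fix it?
Bug: Missing join condition: each staff row is matched to all departments rows instead of just its own

Fix: Add ON c.dept_id = p.id to the JOIN

Corrected query:
SELECT c.id, p.name, c.salary FROM departments p JOIN staff c ON c.dept_id = p.id

Result:
id | name      | salary
---+-----------+-------
1  | Finance   | 103486
2  | HR        | 55200 
3  | Marketing | 166673
4  | Finance   | 172319
5  | Marketing | 77150 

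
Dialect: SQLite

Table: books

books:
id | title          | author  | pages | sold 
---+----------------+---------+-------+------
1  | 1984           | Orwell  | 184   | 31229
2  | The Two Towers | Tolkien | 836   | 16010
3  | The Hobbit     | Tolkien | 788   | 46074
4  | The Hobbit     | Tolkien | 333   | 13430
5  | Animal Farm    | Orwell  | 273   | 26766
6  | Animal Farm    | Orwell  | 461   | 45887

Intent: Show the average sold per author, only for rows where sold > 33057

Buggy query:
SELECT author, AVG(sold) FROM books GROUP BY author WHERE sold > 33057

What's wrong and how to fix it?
Bug: Row-level WHERE must come before GROUP BY in the clause order

Fix: Place WHERE between FROM and GROUP BY

Corrected query:
SELECT author, AVG(sold) FROM books WHERE sold > 33057 GROUP BY author

Result:
author  | AVG(sold)
--------+----------
Orwell  | 45887    
Tolkien | 46074    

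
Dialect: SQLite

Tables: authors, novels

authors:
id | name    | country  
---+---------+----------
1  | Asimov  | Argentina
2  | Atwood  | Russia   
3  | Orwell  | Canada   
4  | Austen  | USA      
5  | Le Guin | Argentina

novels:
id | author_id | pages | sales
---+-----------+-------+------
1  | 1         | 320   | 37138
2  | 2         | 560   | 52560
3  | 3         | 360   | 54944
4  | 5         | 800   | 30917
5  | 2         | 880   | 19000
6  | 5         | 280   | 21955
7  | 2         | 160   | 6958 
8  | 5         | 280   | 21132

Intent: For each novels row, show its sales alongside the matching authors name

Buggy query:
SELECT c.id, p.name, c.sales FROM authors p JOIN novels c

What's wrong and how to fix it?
Bug: JOIN with no ON clause produces a cartesian product; every novels row pairs with every authors row

Fix: Specify the join condition linking the foreign key to the parent id

Corrected query:
SELECT c.id, p.name, c.sales FROM authors p JOIN novels c ON c.author_id = p.id

Result:
id | name    | sales
---+---------+------
1  | Asimov  | 37138
2  | Atwood  | 52560
3  | Orwell  | 54944
4  | Le Guin | 30917
5  | Atwood  | 19000
6  | Le Guin | 21955
7  | Atwood  | 6958 
8  | Le Guin | 21132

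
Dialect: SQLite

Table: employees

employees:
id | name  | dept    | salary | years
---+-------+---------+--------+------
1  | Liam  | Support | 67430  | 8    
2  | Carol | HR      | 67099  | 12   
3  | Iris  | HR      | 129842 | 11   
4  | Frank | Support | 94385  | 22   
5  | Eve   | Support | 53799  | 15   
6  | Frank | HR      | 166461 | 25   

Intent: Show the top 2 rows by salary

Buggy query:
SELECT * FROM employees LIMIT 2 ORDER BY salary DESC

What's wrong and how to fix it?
Bug: ORDER BY cannot follow LIMIT; LIMIT is the final clause

Fix: Swap the clauses: ORDER BY first, then LIMIT

Corrected query:
SELECT * FROM employees ORDER BY salary DESC LIMIT 2

Result:
id | name  | dept | salary | years
---+-------+------+--------+------
6  | Frank | HR   | 166461 | 25   
3  | Iris  | HR   | 129842 | 11   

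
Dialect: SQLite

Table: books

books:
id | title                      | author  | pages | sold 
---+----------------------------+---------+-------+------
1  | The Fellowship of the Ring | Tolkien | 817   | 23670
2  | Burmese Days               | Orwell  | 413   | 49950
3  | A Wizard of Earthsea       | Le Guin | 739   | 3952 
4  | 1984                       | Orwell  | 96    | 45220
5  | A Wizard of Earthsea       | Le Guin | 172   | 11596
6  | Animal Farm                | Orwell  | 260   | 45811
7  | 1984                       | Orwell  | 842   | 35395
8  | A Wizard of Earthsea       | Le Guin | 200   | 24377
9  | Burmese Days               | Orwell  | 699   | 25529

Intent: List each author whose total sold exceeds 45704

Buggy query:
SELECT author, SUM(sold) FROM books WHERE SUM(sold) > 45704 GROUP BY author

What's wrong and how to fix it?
Bug: SUM(sold) is an aggregate, but WHERE filters rows before aggregation

Fix: Use HAVING (which filters groups after aggregation) instead of WHERE

Corrected query:
SELECT author, SUM(sold) FROM books GROUP BY author HAVING SUM(sold) > 45704

Result:
author | SUM(sold)
-------+----------
Orwell | 201905   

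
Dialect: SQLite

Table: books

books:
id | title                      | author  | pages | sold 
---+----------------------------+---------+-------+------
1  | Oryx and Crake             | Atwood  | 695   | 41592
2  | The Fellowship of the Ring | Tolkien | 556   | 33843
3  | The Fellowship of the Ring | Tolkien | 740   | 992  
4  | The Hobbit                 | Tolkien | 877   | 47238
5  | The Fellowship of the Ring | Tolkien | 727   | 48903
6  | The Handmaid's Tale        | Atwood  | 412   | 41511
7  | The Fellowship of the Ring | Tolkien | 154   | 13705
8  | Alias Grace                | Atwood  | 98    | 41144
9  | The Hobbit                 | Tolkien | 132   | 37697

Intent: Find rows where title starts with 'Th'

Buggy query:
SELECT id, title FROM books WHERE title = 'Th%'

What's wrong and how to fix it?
Bug: '=' compares the literal string including the % character; pattern matching needs LIKE

Fix: Use LIKE for wildcard pattern matching

Corrected query:
SELECT id, title FROM books WHERE title LIKE 'Th%'

Result:
id | title                     
---+---------------------------
2  | The Fellowship of the Ring
3  | The Fellowship of the Ring
4  | The Hobbit                
5  | The Fellowship of the Ring
6  | The Handmaid's Tale       
7  | The Fellowship of the Ring
9  | The Hobbit                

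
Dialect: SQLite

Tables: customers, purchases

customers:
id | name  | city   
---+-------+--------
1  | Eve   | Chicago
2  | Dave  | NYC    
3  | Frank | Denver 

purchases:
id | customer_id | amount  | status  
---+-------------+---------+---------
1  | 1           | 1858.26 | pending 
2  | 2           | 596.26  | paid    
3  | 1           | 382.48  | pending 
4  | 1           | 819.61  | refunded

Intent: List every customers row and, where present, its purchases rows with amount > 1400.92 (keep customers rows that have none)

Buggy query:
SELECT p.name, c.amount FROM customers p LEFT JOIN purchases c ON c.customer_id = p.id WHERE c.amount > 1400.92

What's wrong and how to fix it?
Bug: A WHERE condition on the right-hand table after LEFT JOIN drops unmatched parents

Fix: Move the right-table condition into the ON clause so unmatched parents are kept

Corrected query:
SELECT p.name, c.amount FROM customers p LEFT JOIN purchases c ON c.customer_id = p.id AND c.amount > 1400.92

Result:
name  | amount 
------+--------
Eve   | 1858.26
Dave  | NULL   
Frank | NULL   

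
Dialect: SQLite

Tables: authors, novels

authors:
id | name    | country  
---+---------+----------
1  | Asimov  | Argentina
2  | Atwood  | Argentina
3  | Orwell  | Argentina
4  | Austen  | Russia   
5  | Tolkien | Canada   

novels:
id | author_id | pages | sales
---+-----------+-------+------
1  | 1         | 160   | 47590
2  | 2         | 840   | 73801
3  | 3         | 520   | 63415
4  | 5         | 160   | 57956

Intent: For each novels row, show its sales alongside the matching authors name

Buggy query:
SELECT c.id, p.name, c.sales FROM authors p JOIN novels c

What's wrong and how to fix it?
Bug: JOIN with no ON clause produces a cartesian product; every novels row pairs with every authors row

Fix: Specify the join condition linking the foreign key to the parent id

Corrected query:
SELECT c.id, p.name, c.sales FROM authors p JOIN novels c ON c.author_id = p.id

Result:
id | name    | sales
---+---------+------
1  | Asimov  | 47590
2  | Atwood  | 73801
3  | Orwell  | 63415
4  | Tolkien | 57956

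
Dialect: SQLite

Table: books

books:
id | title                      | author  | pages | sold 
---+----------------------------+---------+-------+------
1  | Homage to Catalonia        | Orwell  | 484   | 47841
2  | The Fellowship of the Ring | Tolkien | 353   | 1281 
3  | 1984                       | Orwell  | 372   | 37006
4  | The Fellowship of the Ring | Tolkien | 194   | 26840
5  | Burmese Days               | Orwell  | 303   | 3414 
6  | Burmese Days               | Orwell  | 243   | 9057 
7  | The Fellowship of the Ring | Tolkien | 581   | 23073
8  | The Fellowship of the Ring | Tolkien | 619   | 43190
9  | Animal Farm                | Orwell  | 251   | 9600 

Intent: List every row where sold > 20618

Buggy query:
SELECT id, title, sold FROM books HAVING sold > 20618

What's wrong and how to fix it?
Bug: HAVING filters the output of aggregation, but this query has no GROUP BY and no aggregate functions, so SQLite rejects it (HAVING clause on a non-aggregate query); the condition here is per row

Fix: Use WHERE for row-level filtering

Corrected query:
SELECT id, title, sold FROM books WHERE sold > 20618

Result:
id | title                      | sold 
---+----------------------------+------
1  | Homage to Catalonia        | 47841
3  | 1984                       | 37006
4  | The Fellowship of the Ring | 26840
7  | The Fellowship of the Ring | 23073
8  | The Fellowship of the Ring | 43190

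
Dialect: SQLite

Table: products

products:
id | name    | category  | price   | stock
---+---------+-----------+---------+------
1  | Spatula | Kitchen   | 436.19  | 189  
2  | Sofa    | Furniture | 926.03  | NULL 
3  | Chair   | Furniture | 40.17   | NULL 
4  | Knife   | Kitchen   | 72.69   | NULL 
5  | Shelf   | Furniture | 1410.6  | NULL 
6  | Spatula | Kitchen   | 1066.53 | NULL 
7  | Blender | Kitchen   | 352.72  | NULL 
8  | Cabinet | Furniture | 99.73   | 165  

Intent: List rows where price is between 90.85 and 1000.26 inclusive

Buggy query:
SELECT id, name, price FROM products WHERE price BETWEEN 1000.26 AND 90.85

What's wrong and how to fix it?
Bug: The bounds are reversed; BETWEEN a AND b requires a <= b to match anything

Fix: Write BETWEEN 90.85 AND 1000.26

Corrected query:
SELECT id, name, price FROM products WHERE price BETWEEN 90.85 AND 1000.26

Result:
id | name    | price 
---+---------+-------
1  | Spatula | 436.19
2  | Sofa    | 926.03
7  | Blender | 352.72
8  | Cabinet | 99.73 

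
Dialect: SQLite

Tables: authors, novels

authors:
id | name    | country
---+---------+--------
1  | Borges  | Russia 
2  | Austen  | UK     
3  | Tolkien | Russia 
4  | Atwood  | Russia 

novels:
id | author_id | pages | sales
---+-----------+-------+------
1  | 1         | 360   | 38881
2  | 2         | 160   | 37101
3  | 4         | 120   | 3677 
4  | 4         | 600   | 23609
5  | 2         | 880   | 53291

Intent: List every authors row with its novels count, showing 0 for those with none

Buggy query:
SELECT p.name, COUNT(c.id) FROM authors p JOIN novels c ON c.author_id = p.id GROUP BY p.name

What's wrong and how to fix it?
Bug: INNER JOIN drops authors rows that have no matching novels rows

Fix: Switch to LEFT JOIN to retain unmatched parent rows

Corrected query:
SELECT p.name, COUNT(c.id) FROM authors p LEFT JOIN novels c ON c.author_id = p.id GROUP BY p.name

Result:
name    | COUNT(c.id)
--------+------------
Atwood  | 2          
Austen  | 2          
Borges  | 1          
Tolkien | 0          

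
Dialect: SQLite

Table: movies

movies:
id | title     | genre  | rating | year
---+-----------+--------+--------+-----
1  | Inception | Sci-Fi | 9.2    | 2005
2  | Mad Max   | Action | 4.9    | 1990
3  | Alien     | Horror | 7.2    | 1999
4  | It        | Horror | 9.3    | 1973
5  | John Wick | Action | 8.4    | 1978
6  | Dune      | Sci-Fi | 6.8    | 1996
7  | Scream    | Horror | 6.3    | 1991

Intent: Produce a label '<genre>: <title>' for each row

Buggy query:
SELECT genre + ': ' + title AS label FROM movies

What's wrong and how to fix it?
Bug: SQLite uses || for string concatenation; + coerces text to numbers (yielding 0)

Fix: Use the || operator for string concatenation

Corrected query:
SELECT genre || ': ' || title AS label FROM movies

Result:
label            
-----------------
Sci-Fi: Inception
Action: Mad Max  
Horror: Alien    
Horror: It       
Action: John Wick
Sci-Fi: Dune     
Horror: Scream   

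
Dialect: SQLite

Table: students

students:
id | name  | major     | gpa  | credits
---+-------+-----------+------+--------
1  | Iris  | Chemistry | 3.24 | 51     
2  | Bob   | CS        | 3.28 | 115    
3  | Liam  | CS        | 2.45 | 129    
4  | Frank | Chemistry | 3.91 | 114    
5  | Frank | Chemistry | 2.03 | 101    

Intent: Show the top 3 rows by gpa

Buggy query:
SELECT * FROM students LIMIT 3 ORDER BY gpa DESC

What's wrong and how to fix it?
Bug: ORDER BY cannot follow LIMIT; LIMIT is the final clause

Fix: Sort with ORDER BY, then apply LIMIT

Corrected query:
SELECT * FROM students ORDER BY gpa DESC LIMIT 3

Result:
id | name  | major     | gpa  | credits
---+-------+-----------+------+--------
4  | Frank | Chemistry | 3.91 | 114    
2  | Bob   | CS        | 3.28 | 115    
1  | Iris  | Chemistry | 3.24 | 51     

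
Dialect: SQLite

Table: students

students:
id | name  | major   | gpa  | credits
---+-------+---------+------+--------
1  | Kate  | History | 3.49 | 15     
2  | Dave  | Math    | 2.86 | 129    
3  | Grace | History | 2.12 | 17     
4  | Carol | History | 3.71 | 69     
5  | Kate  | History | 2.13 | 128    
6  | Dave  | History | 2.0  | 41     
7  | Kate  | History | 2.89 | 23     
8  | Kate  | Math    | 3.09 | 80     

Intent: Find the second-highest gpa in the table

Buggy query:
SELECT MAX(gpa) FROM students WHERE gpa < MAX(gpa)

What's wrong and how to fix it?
Bug: MAX(gpa) on the right of the comparison is an aggregate-in-WHERE error

Fix: Compute the overall MAX in a subquery, then take MAX of rows below it

Corrected query:
SELECT MAX(gpa) FROM students WHERE gpa < (SELECT MAX(gpa) FROM students)

Result:
MAX(gpa)
--------
3.49    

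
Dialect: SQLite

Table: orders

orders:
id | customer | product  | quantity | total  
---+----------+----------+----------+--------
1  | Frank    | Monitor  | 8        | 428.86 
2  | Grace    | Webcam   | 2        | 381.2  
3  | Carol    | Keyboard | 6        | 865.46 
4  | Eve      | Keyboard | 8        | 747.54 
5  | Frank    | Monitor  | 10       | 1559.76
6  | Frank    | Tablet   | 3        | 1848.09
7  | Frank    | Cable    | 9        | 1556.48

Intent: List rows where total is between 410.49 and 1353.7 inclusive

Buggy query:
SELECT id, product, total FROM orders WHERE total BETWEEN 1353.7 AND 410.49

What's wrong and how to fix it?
Bug: BETWEEN expects the lower bound first; with 1353.7 AND 410.49 the range is empty

Fix: Write BETWEEN 410.49 AND 1353.7

Corrected query:
SELECT id, product, total FROM orders WHERE total BETWEEN 410.49 AND 1353.7

Result:
id | product  | total 
---+----------+-------
1  | Monitor  | 428.86
3  | Keyboard | 865.46
4  | Keyboard | 747.54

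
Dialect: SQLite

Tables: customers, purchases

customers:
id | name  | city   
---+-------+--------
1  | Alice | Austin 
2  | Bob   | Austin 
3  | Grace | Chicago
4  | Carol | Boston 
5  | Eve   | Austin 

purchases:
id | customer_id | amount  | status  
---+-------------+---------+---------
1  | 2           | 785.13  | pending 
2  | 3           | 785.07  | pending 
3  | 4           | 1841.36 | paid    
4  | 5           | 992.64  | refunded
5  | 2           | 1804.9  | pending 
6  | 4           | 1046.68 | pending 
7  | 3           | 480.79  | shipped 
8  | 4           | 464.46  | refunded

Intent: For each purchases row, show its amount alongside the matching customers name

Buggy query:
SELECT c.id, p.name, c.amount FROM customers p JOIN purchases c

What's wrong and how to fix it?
Bug: JOIN with no ON clause produces a cartesian product; every purchases row pairs with every customers row

Fix: Specify the join condition linking the foreign key to the parent id

Corrected query:
SELECT c.id, p.name, c.amount FROM customers p JOIN purchases c ON c.customer_id = p.id

Result:
id | name  | amount 
---+-------+--------
1  | Bob   | 785.13 
2  | Grace | 785.07 
3  | Carol | 1841.36
4  | Eve   | 992.64 
5  | Bob   | 1804.9 
6  | Carol | 1046.68
7  | Grace | 480.79 
8  | Carol | 464.46 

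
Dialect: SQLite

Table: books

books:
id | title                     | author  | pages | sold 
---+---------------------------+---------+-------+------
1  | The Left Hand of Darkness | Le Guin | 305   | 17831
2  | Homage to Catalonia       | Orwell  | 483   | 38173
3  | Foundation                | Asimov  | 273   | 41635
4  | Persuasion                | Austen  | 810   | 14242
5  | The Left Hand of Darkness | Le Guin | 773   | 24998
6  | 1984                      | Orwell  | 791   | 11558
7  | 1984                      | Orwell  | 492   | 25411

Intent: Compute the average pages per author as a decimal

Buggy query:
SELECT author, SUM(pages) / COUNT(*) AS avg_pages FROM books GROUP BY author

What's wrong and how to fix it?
Bug: SUM(pages) and COUNT(*) are both integers; the division truncates the fractional part

Fix: Multiply by 1.0 (or CAST to REAL) to force floating-point division

Corrected query:
SELECT author, SUM(pages) * 1.0 / COUNT(*) AS avg_pages FROM books GROUP BY author

Result:
author  | avg_pages 
--------+-----------
Asimov  | 273       
Austen  | 810       
Le Guin | 539       
Orwell  | 588.666667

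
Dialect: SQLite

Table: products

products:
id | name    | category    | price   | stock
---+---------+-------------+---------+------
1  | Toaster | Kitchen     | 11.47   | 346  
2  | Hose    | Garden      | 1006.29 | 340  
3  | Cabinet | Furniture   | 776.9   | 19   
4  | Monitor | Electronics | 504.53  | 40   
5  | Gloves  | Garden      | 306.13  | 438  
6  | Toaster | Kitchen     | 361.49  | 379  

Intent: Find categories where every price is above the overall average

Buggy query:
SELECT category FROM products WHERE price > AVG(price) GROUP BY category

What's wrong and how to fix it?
Bug: WHERE evaluates per row before aggregation, so AVG() is unavailable

Fix: Use a subquery for AVG and a HAVING MIN(...) filter so the condition holds for every row in the group

Corrected query:
SELECT category FROM products GROUP BY category HAVING MIN(price) > (SELECT AVG(price) FROM products)

Result:
category   
-----------
Electronics
Furniture  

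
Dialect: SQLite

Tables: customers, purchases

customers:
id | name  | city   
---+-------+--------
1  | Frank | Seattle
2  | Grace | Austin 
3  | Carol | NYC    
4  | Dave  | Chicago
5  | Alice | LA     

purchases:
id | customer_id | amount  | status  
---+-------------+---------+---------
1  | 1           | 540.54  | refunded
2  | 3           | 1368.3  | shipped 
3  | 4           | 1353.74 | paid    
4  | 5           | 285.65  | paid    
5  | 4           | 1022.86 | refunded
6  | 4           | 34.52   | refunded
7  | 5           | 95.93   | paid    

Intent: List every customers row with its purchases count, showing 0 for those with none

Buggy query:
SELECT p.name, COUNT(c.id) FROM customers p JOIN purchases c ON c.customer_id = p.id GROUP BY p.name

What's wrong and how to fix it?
Bug: An inner join excludes parents with zero children

Fix: Switch to LEFT JOIN to retain unmatched parent rows

Corrected query:
SELECT p.name, COUNT(c.id) FROM customers p LEFT JOIN purchases c ON c.customer_id = p.id GROUP BY p.name

Result:
name  | COUNT(c.id)
------+------------
Alice | 2          
Carol | 1          
Dave  | 3          
Frank | 1          
Grace | 0          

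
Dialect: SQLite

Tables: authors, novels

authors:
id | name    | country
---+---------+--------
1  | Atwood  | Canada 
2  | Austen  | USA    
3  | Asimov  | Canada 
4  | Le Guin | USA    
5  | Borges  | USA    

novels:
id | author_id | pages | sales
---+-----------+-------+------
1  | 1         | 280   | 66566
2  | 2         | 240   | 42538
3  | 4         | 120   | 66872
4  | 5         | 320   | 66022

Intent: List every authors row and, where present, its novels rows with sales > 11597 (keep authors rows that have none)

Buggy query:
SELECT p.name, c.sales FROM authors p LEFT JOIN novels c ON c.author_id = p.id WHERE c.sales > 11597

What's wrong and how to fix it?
Bug: A WHERE condition on the right-hand table after LEFT JOIN drops unmatched parents

Fix: Put 'c.sales > 11597' in the JOIN's ON clause instead of WHERE

Corrected query:
SELECT p.name, c.sales FROM authors p LEFT JOIN novels c ON c.author_id = p.id AND c.sales > 11597

Result:
name    | sales
--------+------
Atwood  | 66566
Austen  | 42538
Asimov  | NULL 
Le Guin | 66872
Borges  | 66022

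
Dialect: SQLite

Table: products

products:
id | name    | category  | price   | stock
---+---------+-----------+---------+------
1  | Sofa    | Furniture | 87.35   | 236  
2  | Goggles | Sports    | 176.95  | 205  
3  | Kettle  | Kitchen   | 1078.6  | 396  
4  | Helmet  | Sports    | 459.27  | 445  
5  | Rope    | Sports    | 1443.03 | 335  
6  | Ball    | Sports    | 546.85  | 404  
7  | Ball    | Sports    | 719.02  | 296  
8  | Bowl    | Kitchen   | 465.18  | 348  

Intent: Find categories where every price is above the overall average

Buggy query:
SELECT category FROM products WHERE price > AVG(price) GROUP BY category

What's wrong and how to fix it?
Bug: WHERE evaluates per row before aggregation, so AVG() is unavailable

Fix: Use a subquery for AVG and a HAVING MIN(...) filter so the condition holds for every row in the group

Corrected query:
SELECT category FROM products GROUP BY category HAVING MIN(price) > (SELECT AVG(price) FROM products)

Result:
(no rows)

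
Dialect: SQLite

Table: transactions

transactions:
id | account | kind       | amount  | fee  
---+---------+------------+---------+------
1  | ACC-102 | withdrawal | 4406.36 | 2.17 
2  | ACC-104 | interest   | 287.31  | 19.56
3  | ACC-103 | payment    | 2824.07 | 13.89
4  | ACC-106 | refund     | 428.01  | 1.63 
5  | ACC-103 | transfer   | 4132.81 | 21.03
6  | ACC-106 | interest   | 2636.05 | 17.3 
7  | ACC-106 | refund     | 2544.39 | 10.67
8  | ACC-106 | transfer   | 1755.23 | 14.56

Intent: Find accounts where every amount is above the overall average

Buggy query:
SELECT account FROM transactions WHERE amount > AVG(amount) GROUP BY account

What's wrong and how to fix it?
Bug: AVG() is an aggregate; it can't sit directly in WHERE

Fix: Use a subquery for AVG and a HAVING MIN(...) filter so the condition holds for every row in the group

Corrected query:
SELECT account FROM transactions GROUP BY account HAVING MIN(amount) > (SELECT AVG(amount) FROM transactions)

Result:
account
-------
ACC-102
ACC-103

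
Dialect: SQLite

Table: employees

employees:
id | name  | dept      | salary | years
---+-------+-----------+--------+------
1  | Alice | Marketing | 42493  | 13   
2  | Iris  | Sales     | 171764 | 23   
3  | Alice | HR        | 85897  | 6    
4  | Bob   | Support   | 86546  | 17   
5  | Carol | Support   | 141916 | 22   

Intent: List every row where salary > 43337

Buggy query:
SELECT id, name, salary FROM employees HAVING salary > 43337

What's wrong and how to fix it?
Bug: This is a non-aggregate query (no GROUP BY, no aggregates), so in SQLite the HAVING clause is invalid here; a row-level condition belongs in WHERE

Fix: Replace HAVING with WHERE since the condition applies to individual rows

Corrected query:
SELECT id, name, salary FROM employees WHERE salary > 43337

Result:
id | name  | salary
---+-------+-------
2  | Iris  | 171764
3  | Alice | 85897 
4  | Bob   | 86546 
5  | Carol | 141916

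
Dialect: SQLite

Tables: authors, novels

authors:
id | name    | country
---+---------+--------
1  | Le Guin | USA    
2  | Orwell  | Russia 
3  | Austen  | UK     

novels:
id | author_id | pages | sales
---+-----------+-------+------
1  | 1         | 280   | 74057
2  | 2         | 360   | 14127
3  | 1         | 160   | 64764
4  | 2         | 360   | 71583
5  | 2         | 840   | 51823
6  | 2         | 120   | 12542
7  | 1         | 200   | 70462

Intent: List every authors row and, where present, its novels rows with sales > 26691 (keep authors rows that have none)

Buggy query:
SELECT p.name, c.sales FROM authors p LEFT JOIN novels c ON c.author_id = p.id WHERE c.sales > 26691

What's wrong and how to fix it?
Bug: Filtering c.sales in WHERE discards the NULL rows produced by LEFT JOIN, turning it into an inner join

Fix: Put 'c.sales > 26691' in the JOIN's ON clause instead of WHERE

Corrected query:
SELECT p.name, c.sales FROM authors p LEFT JOIN novels c ON c.author_id = p.id AND c.sales > 26691

Result:
name    | sales
--------+------
Le Guin | 64764
Le Guin | 70462
Le Guin | 74057
Orwell  | 51823
Orwell  | 71583
Austen  | NULL 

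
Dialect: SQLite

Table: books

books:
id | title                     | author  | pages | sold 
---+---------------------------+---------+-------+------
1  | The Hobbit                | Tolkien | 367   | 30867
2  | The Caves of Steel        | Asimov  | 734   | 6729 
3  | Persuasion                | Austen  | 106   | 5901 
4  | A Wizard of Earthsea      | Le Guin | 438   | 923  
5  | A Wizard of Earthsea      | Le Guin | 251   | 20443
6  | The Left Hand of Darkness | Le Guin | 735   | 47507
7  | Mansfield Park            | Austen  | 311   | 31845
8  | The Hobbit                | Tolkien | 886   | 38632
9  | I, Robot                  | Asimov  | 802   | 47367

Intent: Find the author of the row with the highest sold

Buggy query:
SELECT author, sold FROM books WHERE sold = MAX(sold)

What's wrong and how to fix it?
Bug: WHERE is evaluated per row; an aggregate over the whole table isn't defined there

Fix: Use a subquery: WHERE sold = (SELECT MAX(sold) FROM books)

Corrected query:
SELECT author, sold FROM books WHERE sold = (SELECT MAX(sold) FROM books)

Result:
author  | sold 
--------+------
Le Guin | 47507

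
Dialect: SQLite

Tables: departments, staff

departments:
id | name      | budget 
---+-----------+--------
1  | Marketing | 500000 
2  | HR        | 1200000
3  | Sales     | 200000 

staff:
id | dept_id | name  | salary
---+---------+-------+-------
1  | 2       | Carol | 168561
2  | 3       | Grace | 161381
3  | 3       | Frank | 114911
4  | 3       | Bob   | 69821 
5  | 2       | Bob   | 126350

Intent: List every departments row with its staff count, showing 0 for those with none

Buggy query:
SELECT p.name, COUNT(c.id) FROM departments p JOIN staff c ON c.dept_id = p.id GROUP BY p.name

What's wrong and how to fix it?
Bug: An inner join excludes parents with zero children

Fix: Switch to LEFT JOIN to retain unmatched parent rows

Corrected query:
SELECT p.name, COUNT(c.id) FROM departments p LEFT JOIN staff c ON c.dept_id = p.id GROUP BY p.name

Result:
name      | COUNT(c.id)
----------+------------
HR        | 2          
Marketing | 0          
Sales     | 3          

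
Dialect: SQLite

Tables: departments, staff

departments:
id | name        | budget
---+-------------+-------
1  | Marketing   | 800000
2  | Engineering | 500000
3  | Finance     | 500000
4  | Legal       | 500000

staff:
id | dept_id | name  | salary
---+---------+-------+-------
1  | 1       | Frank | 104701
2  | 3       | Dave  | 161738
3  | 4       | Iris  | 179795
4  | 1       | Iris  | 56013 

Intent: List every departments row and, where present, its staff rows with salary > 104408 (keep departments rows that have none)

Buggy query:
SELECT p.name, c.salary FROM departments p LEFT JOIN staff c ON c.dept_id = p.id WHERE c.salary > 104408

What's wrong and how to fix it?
Bug: Filtering c.salary in WHERE discards the NULL rows produced by LEFT JOIN, turning it into an inner join

Fix: Move the right-table condition into the ON clause so unmatched parents are kept

Corrected query:
SELECT p.name, c.salary FROM departments p LEFT JOIN staff c ON c.dept_id = p.id AND c.salary > 104408

Result:
name        | salary
------------+-------
Marketing   | 104701
Engineering | NULL  
Finance     | 161738
Legal       | 179795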